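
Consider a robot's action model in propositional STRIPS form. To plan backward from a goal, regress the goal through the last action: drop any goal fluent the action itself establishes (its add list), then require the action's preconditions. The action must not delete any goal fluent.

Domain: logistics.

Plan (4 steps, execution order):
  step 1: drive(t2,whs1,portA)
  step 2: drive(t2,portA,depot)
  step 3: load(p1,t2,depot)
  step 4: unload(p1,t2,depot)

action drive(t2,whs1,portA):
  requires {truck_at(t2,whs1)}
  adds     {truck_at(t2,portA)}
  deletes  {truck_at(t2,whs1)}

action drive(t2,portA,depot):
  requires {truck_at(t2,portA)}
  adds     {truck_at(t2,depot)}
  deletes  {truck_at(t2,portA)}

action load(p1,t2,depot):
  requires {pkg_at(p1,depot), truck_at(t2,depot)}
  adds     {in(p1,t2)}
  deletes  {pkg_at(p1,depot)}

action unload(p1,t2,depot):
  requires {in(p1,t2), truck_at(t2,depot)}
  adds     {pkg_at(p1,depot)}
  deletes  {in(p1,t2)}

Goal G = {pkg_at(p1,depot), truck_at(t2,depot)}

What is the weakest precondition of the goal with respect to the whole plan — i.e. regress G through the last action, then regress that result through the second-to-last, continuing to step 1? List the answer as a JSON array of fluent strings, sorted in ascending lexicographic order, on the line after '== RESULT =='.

Regress step by step:
  through step 4 (unload(p1,t2,depot)): drop {pkg_at(p1,depot)}, keep {truck_at(t2,depot)}, require {in(p1,t2), truck_at(t2,depot)}
    → {in(p1,t2), truck_at(t2,depot)}
  through step 3 (load(p1,t2,depot)): drop {in(p1,t2)}, keep {truck_at(t2,depot)}, require {pkg_at(p1,depot), truck_at(t2,depot)}
    → {pkg_at(p1,depot), truck_at(t2,depot)}
  through step 2 (drive(t2,portA,depot)): drop {truck_at(t2,depot)}, keep {pkg_at(p1,depot)}, require {truck_at(t2,portA)}
    → {pkg_at(p1,depot), truck_at(t2,portA)}
  through step 1 (drive(t2,whs1,portA)): drop {truck_at(t2,portA)}, keep {pkg_at(p1,depot)}, require {truck_at(t2,whs1)}
    → {pkg_at(p1,depot), truck_at(t2,whs1)}

== RESULT ==
["pkg_at(p1,depot)", "truck_at(t2,whs1)"]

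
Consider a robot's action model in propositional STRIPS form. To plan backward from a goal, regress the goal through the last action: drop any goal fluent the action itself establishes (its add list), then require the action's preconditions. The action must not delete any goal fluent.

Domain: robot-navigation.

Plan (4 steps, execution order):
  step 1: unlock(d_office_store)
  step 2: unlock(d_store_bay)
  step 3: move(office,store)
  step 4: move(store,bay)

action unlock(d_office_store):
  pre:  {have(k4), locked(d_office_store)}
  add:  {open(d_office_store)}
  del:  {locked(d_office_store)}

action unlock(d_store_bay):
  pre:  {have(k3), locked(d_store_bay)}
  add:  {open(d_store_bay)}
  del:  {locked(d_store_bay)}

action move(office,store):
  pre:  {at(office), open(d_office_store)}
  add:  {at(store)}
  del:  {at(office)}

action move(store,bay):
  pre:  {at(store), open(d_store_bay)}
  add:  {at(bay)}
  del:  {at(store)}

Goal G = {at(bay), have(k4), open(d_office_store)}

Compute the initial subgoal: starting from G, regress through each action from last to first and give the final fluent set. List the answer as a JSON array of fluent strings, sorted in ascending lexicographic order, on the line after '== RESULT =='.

Regress step by step:
  through step 4 (move(store,bay)): drop {at(bay)}, keep {have(k4), open(d_office_store)}, require {at(store), open(d_store_bay)}
    → {at(store), have(k4), open(d_office_store), open(d_store_bay)}
  through step 3 (move(office,store)): drop {at(store)}, keep {have(k4), open(d_office_store), open(d_store_bay)}, require {at(office), open(d_office_store)}
    → {at(office), have(k4), open(d_office_store), open(d_store_bay)}
  through step 2 (unlock(d_store_bay)): drop {open(d_store_bay)}, keep {at(office), have(k4), open(d_office_store)}, require {have(k3), locked(d_store_bay)}
    → {at(office), have(k3), have(k4), locked(d_store_bay), open(d_office_store)}
  through step 1 (unlock(d_office_store)): drop {open(d_office_store)}, keep {at(office), have(k3), have(k4), locked(d_store_bay)}, require {have(k4), locked(d_office_store)}
    → {at(office), have(k3), have(k4), locked(d_office_store), locked(d_store_bay)}

== RESULT ==
["at(office)", "have(k3)", "have(k4)", "locked(d_office_store)", "locked(d_store_bay)"]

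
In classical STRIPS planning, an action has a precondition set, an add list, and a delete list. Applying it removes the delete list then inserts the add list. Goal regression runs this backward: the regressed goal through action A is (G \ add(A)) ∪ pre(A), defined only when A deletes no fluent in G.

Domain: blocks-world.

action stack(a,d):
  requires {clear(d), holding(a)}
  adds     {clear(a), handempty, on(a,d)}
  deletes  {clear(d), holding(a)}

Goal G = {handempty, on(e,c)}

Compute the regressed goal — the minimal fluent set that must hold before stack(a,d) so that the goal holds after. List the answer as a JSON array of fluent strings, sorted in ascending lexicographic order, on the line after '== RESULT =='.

Compute (G \ add) ∪ pre:
  G ∩ del = {}  (empty — regression defined)
  G \ add = {handempty, on(e,c)} \ {clear(a), handempty, on(a,d)} = {on(e,c)}
  ∪ pre   = {on(e,c)} ∪ {clear(d), holding(a)}
          = {clear(d), holding(a), on(e,c)}

== RESULT ==
["clear(d)", "holding(a)", "on(e,c)"]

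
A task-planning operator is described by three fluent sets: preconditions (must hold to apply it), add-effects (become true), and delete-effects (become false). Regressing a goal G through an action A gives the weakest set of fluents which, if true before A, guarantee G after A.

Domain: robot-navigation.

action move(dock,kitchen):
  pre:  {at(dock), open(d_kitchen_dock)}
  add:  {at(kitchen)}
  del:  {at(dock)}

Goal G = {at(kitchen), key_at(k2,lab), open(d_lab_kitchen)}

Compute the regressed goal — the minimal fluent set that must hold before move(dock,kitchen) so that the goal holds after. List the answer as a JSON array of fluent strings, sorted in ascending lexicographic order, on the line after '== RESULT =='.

Compute (G \ add) ∪ pre:
  G ∩ del = {}  (empty — regression defined)
  G \ add = {at(kitchen), key_at(k2,lab), open(d_lab_kitchen)} \ {at(kitchen)} = {key_at(k2,lab), open(d_lab_kitchen)}
  ∪ pre   = {key_at(k2,lab), open(d_lab_kitchen)} ∪ {at(dock), open(d_kitchen_dock)}
          = {at(dock), key_at(k2,lab), open(d_kitchen_dock), open(d_lab_kitchen)}

== RESULT ==
["at(dock)", "key_at(k2,lab)", "open(d_kitchen_dock)", "open(d_lab_kitchen)"]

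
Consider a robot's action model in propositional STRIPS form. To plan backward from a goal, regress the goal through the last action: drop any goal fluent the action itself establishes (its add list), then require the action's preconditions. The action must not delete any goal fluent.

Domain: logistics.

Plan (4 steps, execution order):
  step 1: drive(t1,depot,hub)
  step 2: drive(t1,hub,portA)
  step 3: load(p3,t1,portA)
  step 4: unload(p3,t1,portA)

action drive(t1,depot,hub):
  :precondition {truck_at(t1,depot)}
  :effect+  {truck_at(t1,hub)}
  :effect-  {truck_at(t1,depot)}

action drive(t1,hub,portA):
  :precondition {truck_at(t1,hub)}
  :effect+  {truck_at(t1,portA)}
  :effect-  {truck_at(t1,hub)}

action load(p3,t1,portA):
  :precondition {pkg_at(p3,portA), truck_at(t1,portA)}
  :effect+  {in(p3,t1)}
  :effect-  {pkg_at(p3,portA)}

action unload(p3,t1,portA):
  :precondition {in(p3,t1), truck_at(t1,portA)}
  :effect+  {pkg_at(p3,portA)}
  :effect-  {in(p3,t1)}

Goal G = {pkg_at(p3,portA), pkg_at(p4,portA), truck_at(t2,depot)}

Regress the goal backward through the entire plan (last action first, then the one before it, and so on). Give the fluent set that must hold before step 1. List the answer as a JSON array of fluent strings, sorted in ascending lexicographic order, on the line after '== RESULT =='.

Work backward from the goal:
  through step 4 (unload(p3,t1,portA)): drop {pkg_at(p3,portA)}, keep {pkg_at(p4,portA), truck_at(t2,depot)}, require {in(p3,t1), truck_at(t1,portA)}
    → {in(p3,t1), pkg_at(p4,portA), truck_at(t1,portA), truck_at(t2,depot)}
  through step 3 (load(p3,t1,portA)): drop {in(p3,t1)}, keep {pkg_at(p4,portA), truck_at(t1,portA), truck_at(t2,depot)}, require {pkg_at(p3,portA), truck_at(t1,portA)}
    → {pkg_at(p3,portA), pkg_at(p4,portA), truck_at(t1,portA), truck_at(t2,depot)}
  through step 2 (drive(t1,hub,portA)): drop {truck_at(t1,portA)}, keep {pkg_at(p3,portA), pkg_at(p4,portA), truck_at(t2,depot)}, require {truck_at(t1,hub)}
    → {pkg_at(p3,portA), pkg_at(p4,portA), truck_at(t1,hub), truck_at(t2,depot)}
  through step 1 (drive(t1,depot,hub)): drop {truck_at(t1,hub)}, keep {pkg_at(p3,portA), pkg_at(p4,portA), truck_at(t2,depot)}, require {truck_at(t1,depot)}
    → {pkg_at(p3,portA), pkg_at(p4,portA), truck_at(t1,depot), truck_at(t2,depot)}

== RESULT ==
["pkg_at(p3,portA)", "pkg_at(p4,portA)", "truck_at(t1,depot)", "truck_at(t2,depot)"]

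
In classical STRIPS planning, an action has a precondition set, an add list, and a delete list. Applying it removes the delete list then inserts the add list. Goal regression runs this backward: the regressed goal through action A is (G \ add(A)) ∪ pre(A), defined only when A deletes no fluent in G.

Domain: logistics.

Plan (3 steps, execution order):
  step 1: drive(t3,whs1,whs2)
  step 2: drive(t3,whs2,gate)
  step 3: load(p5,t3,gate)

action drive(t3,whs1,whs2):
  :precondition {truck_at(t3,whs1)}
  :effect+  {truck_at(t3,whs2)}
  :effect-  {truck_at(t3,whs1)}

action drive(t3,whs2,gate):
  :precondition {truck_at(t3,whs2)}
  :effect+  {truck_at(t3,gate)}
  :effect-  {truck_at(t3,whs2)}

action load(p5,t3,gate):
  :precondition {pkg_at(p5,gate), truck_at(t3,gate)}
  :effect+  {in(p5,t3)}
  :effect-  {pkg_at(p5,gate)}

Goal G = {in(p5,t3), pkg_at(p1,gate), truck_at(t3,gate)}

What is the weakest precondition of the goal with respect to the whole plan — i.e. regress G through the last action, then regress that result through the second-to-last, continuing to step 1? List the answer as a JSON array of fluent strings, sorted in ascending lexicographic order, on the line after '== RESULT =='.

Work backward from the goal:
  through step 3 (load(p5,t3,gate)): drop {in(p5,t3)}, keep {pkg_at(p1,gate), truck_at(t3,gate)}, require {pkg_at(p5,gate), truck_at(t3,gate)}
    → {pkg_at(p1,gate), pkg_at(p5,gate), truck_at(t3,gate)}
  through step 2 (drive(t3,whs2,gate)): drop {truck_at(t3,gate)}, keep {pkg_at(p1,gate), pkg_at(p5,gate)}, require {truck_at(t3,whs2)}
    → {pkg_at(p1,gate), pkg_at(p5,gate), truck_at(t3,whs2)}
  through step 1 (drive(t3,whs1,whs2)): drop {truck_at(t3,whs2)}, keep {pkg_at(p1,gate), pkg_at(p5,gate)}, require {truck_at(t3,whs1)}
    → {pkg_at(p1,gate), pkg_at(p5,gate), truck_at(t3,whs1)}

== RESULT ==
["pkg_at(p1,gate)", "pkg_at(p5,gate)", "truck_at(t3,whs1)"]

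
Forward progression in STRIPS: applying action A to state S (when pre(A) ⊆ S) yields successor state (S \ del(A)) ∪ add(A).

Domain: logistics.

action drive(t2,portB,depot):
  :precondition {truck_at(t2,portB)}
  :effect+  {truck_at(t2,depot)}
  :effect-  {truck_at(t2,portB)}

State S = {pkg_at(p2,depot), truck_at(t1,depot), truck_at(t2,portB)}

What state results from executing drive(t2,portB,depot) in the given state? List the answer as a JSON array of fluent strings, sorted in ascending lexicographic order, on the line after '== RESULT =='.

Progress:
  pre ⊆ S: {truck_at(t2,portB)} ⊆ S  — applicable
  S \ del = {pkg_at(p2,depot), truck_at(t1,depot)}
  ∪ add   = {pkg_at(p2,depot), truck_at(t1,depot), truck_at(t2,depot)}

== RESULT ==
["pkg_at(p2,depot)", "truck_at(t1,depot)", "truck_at(t2,depot)"]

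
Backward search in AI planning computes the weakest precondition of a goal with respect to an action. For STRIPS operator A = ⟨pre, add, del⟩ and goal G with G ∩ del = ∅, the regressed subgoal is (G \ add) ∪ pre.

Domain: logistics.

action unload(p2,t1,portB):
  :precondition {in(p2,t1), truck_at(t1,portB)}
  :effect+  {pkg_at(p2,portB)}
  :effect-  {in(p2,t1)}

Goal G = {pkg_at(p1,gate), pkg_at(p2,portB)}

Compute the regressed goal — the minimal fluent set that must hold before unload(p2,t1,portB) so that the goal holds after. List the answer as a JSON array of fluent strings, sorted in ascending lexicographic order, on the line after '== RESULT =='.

Regress:
  G ∩ del = {}  (empty — regression defined)
  G \ add = {pkg_at(p1,gate), pkg_at(p2,portB)} \ {pkg_at(p2,portB)} = {pkg_at(p1,gate)}
  ∪ pre   = {pkg_at(p1,gate)} ∪ {in(p2,t1), truck_at(t1,portB)}
          = {in(p2,t1), pkg_at(p1,gate), truck_at(t1,portB)}

== RESULT ==
["in(p2,t1)", "pkg_at(p1,gate)", "truck_at(t1,portB)"]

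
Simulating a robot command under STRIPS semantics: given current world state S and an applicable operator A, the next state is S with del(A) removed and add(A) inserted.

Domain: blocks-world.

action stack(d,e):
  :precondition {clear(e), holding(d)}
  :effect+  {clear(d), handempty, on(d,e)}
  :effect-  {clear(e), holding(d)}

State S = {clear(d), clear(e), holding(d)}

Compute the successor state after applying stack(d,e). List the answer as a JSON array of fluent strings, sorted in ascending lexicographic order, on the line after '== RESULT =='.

Compute (S \ del) ∪ add:
  pre ⊆ S: {clear(e), holding(d)} ⊆ S  — applicable
  S \ del = {clear(d)}
  ∪ add   = {clear(d), handempty, on(d,e)}

== RESULT ==
["clear(d)", "handempty", "on(d,e)"]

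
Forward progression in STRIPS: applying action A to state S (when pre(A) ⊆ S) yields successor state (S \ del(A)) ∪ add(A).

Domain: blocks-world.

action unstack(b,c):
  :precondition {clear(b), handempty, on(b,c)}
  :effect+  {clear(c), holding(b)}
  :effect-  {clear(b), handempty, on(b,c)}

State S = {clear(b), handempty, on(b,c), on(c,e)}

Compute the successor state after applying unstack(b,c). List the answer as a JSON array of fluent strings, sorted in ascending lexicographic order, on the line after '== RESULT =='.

Progress:
  pre ⊆ S: {clear(b), handempty, on(b,c)} ⊆ S  — applicable
  S \ del = {on(c,e)}
  ∪ add   = {clear(c), holding(b), on(c,e)}

== RESULT ==
["clear(c)", "holding(b)", "on(c,e)"]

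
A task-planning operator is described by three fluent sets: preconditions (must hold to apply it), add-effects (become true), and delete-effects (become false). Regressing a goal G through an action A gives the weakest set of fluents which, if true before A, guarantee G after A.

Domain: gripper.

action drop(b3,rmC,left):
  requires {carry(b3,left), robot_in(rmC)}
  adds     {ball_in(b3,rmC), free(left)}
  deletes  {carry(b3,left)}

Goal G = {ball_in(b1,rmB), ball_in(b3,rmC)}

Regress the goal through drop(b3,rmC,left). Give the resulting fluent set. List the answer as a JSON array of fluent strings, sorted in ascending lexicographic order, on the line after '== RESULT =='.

Compute (G \ add) ∪ pre:
  G ∩ del = {}  (empty — regression defined)
  G \ add = {ball_in(b1,rmB), ball_in(b3,rmC)} \ {ball_in(b3,rmC), free(left)} = {ball_in(b1,rmB)}
  ∪ pre   = {ball_in(b1,rmB)} ∪ {carry(b3,left), robot_in(rmC)}
          = {ball_in(b1,rmB), carry(b3,left), robot_in(rmC)}

== RESULT ==
["ball_in(b1,rmB)", "carry(b3,left)", "robot_in(rmC)"]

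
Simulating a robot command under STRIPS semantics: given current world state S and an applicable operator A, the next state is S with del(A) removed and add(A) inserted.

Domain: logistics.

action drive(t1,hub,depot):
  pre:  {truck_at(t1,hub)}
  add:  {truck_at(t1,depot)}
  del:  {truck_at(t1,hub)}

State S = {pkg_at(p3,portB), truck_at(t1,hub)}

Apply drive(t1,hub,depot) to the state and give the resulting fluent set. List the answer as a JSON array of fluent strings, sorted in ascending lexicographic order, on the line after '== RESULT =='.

Progress:
  pre ⊆ S: {truck_at(t1,hub)} ⊆ S  — applicable
  S \ del = {pkg_at(p3,portB)}
  ∪ add   = {pkg_at(p3,portB), truck_at(t1,depot)}

== RESULT ==
["pkg_at(p3,portB)", "truck_at(t1,depot)"]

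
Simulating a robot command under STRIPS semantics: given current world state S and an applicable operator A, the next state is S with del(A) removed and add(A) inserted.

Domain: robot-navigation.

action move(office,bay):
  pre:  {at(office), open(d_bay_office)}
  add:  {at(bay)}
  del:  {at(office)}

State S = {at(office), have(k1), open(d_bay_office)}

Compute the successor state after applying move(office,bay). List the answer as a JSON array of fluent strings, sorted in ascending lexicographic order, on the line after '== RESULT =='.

Progress:
  pre ⊆ S: {at(office), open(d_bay_office)} ⊆ S  — applicable
  S \ del = {have(k1), open(d_bay_office)}
  ∪ add   = {at(bay), have(k1), open(d_bay_office)}

== RESULT ==
["at(bay)", "have(k1)", "open(d_bay_office)"]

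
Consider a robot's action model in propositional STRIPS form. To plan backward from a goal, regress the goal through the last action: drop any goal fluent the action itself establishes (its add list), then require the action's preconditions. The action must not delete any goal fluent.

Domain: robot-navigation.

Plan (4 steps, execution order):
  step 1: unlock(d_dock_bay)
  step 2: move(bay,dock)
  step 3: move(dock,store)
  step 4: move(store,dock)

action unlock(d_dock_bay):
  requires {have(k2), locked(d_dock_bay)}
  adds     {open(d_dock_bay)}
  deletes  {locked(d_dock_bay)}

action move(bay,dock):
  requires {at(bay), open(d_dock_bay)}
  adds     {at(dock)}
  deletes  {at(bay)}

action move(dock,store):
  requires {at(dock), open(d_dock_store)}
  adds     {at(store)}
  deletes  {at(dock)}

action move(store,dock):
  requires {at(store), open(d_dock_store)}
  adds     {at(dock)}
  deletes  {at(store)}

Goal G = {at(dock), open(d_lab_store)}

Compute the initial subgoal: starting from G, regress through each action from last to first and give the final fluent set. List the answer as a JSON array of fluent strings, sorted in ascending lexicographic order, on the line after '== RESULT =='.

Regress step by step:
  through step 4 (move(store,dock)): drop {at(dock)}, keep {open(d_lab_store)}, require {at(store), open(d_dock_store)}
    → {at(store), open(d_dock_store), open(d_lab_store)}
  through step 3 (move(dock,store)): drop {at(store)}, keep {open(d_dock_store), open(d_lab_store)}, require {at(dock), open(d_dock_store)}
    → {at(dock), open(d_dock_store), open(d_lab_store)}
  through step 2 (move(bay,dock)): drop {at(dock)}, keep {open(d_dock_store), open(d_lab_store)}, require {at(bay), open(d_dock_bay)}
    → {at(bay), open(d_dock_bay), open(d_dock_store), open(d_lab_store)}
  through step 1 (unlock(d_dock_bay)): drop {open(d_dock_bay)}, keep {at(bay), open(d_dock_store), open(d_lab_store)}, require {have(k2), locked(d_dock_bay)}
    → {at(bay), have(k2), locked(d_dock_bay), open(d_dock_store), open(d_lab_store)}

== RESULT ==
["at(bay)", "have(k2)", "locked(d_dock_bay)", "open(d_dock_store)", "open(d_lab_store)"]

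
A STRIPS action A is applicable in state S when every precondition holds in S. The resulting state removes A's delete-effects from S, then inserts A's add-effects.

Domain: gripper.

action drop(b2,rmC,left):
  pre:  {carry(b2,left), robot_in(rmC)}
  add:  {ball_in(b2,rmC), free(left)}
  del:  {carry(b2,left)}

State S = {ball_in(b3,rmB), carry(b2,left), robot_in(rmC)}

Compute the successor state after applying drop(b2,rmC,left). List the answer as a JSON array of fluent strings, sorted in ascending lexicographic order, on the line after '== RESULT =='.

Compute (S \ del) ∪ add:
  pre ⊆ S: {carry(b2,left), robot_in(rmC)} ⊆ S  — applicable
  S \ del = {ball_in(b3,rmB), robot_in(rmC)}
  ∪ add   = {ball_in(b2,rmC), ball_in(b3,rmB), free(left), robot_in(rmC)}

== RESULT ==
["ball_in(b2,rmC)", "ball_in(b3,rmB)", "free(left)", "robot_in(rmC)"]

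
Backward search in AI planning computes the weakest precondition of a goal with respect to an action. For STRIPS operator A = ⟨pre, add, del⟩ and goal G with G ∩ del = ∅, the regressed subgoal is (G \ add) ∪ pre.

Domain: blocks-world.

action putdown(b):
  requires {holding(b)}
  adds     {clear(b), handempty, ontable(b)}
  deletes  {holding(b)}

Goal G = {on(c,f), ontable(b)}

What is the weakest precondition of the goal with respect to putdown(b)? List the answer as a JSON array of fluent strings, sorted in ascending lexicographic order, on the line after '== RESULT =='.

Compute (G \ add) ∪ pre:
  G ∩ del = {}  (empty — regression defined)
  G \ add = {on(c,f), ontable(b)} \ {clear(b), handempty, ontable(b)} = {on(c,f)}
  ∪ pre   = {on(c,f)} ∪ {holding(b)}
          = {holding(b), on(c,f)}

== RESULT ==
["holding(b)", "on(c,f)"]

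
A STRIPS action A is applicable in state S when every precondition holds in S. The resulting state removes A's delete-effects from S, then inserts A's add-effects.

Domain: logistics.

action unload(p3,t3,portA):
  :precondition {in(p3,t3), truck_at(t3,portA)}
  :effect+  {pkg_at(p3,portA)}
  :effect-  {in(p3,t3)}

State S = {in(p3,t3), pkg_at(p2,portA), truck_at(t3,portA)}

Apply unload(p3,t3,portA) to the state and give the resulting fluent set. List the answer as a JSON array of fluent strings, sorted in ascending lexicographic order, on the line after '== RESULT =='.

Progress:
  pre ⊆ S: {in(p3,t3), truck_at(t3,portA)} ⊆ S  — applicable
  S \ del = {pkg_at(p2,portA), truck_at(t3,portA)}
  ∪ add   = {pkg_at(p2,portA), pkg_at(p3,portA), truck_at(t3,portA)}

== RESULT ==
["pkg_at(p2,portA)", "pkg_at(p3,portA)", "truck_at(t3,portA)"]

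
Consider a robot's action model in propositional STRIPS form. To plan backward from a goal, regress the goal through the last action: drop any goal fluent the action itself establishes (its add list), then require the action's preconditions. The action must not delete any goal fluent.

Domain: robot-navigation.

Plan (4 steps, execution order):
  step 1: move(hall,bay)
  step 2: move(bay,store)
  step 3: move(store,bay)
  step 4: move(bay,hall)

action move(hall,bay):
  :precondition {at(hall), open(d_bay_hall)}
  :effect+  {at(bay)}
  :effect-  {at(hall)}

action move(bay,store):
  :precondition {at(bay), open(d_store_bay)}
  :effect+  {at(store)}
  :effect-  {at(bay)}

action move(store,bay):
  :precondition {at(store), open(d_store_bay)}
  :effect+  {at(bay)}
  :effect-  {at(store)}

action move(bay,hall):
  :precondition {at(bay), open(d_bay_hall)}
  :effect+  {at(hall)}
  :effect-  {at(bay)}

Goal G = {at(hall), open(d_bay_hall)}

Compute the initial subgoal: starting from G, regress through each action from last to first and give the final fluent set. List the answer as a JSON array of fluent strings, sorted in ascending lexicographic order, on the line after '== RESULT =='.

Work backward from the goal:
  through step 4 (move(bay,hall)): drop {at(hall)}, keep {open(d_bay_hall)}, require {at(bay), open(d_bay_hall)}
    → {at(bay), open(d_bay_hall)}
  through step 3 (move(store,bay)): drop {at(bay)}, keep {open(d_bay_hall)}, require {at(store), open(d_store_bay)}
    → {at(store), open(d_bay_hall), open(d_store_bay)}
  through step 2 (move(bay,store)): drop {at(store)}, keep {open(d_bay_hall), open(d_store_bay)}, require {at(bay), open(d_store_bay)}
    → {at(bay), open(d_bay_hall), open(d_store_bay)}
  through step 1 (move(hall,bay)): drop {at(bay)}, keep {open(d_bay_hall), open(d_store_bay)}, require {at(hall), open(d_bay_hall)}
    → {at(hall), open(d_bay_hall), open(d_store_bay)}

== RESULT ==
["at(hall)", "open(d_bay_hall)", "open(d_store_bay)"]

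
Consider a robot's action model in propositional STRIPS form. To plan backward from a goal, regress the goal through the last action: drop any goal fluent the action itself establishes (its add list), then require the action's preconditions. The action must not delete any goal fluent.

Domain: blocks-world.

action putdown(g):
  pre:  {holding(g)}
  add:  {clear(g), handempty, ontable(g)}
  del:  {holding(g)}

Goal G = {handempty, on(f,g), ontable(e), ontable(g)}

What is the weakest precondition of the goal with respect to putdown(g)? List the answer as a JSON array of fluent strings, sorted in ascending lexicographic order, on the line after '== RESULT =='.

Compute (G \ add) ∪ pre:
  G ∩ del = {}  (empty — regression defined)
  G \ add = {handempty, on(f,g), ontable(e), ontable(g)} \ {clear(g), handempty, ontable(g)} = {on(f,g), ontable(e)}
  ∪ pre   = {on(f,g), ontable(e)} ∪ {holding(g)}
          = {holding(g), on(f,g), ontable(e)}

== RESULT ==
["holding(g)", "on(f,g)", "ontable(e)"]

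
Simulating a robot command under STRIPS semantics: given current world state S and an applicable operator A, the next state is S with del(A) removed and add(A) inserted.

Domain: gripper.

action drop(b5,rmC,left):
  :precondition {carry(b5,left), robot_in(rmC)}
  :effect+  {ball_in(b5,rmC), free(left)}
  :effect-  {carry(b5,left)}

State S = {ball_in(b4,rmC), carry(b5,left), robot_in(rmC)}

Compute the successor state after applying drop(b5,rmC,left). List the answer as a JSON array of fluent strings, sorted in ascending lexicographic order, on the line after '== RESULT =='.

Progress:
  pre ⊆ S: {carry(b5,left), robot_in(rmC)} ⊆ S  — applicable
  S \ del = {ball_in(b4,rmC), robot_in(rmC)}
  ∪ add   = {ball_in(b4,rmC), ball_in(b5,rmC), free(left), robot_in(rmC)}

== RESULT ==
["ball_in(b4,rmC)", "ball_in(b5,rmC)", "free(left)", "robot_in(rmC)"]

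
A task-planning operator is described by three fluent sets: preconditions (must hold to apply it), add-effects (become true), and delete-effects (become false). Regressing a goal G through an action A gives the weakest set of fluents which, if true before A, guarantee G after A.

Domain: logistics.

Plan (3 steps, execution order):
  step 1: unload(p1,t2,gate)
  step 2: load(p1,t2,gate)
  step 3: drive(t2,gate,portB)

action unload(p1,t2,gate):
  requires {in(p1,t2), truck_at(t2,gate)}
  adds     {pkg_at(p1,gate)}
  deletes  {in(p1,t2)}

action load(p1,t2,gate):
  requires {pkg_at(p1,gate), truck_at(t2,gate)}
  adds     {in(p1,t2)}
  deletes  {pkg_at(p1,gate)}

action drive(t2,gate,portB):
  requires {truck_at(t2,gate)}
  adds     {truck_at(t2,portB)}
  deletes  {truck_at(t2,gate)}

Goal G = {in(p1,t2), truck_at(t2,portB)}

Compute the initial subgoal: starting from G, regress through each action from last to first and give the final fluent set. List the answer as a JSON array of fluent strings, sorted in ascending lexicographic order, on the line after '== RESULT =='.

Work backward from the goal:
  through step 3 (drive(t2,gate,portB)): drop {truck_at(t2,portB)}, keep {in(p1,t2)}, require {truck_at(t2,gate)}
    → {in(p1,t2), truck_at(t2,gate)}
  through step 2 (load(p1,t2,gate)): drop {in(p1,t2)}, keep {truck_at(t2,gate)}, require {pkg_at(p1,gate), truck_at(t2,gate)}
    → {pkg_at(p1,gate), truck_at(t2,gate)}
  through step 1 (unload(p1,t2,gate)): drop {pkg_at(p1,gate)}, keep {truck_at(t2,gate)}, require {in(p1,t2), truck_at(t2,gate)}
    → {in(p1,t2), truck_at(t2,gate)}

== RESULT ==
["in(p1,t2)", "truck_at(t2,gate)"]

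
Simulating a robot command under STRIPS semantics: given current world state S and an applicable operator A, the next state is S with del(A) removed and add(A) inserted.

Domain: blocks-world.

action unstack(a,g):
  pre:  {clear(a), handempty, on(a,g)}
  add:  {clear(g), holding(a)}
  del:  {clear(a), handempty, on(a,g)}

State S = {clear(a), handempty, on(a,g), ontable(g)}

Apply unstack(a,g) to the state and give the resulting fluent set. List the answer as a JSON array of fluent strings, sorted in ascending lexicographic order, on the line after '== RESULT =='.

Progress:
  pre ⊆ S: {clear(a), handempty, on(a,g)} ⊆ S  — applicable
  S \ del = {ontable(g)}
  ∪ add   = {clear(g), holding(a), ontable(g)}

== RESULT ==
["clear(g)", "holding(a)", "ontable(g)"]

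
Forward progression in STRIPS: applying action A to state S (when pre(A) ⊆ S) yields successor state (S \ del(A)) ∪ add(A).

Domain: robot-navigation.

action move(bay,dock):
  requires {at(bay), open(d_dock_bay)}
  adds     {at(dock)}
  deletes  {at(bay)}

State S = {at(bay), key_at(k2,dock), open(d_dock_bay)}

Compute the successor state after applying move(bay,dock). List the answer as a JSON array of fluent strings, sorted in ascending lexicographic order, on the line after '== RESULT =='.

Compute (S \ del) ∪ add:
  pre ⊆ S: {at(bay), open(d_dock_bay)} ⊆ S  — applicable
  S \ del = {key_at(k2,dock), open(d_dock_bay)}
  ∪ add   = {at(dock), key_at(k2,dock), open(d_dock_bay)}

== RESULT ==
["at(dock)", "key_at(k2,dock)", "open(d_dock_bay)"]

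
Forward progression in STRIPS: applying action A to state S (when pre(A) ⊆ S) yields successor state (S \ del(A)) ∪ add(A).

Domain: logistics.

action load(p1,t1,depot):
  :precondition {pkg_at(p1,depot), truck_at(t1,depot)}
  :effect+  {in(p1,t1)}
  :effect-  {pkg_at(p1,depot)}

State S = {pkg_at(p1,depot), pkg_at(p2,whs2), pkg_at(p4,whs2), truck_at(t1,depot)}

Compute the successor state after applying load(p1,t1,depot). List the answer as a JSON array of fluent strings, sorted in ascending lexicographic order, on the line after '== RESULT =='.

Progress:
  pre ⊆ S: {pkg_at(p1,depot), truck_at(t1,depot)} ⊆ S  — applicable
  S \ del = {pkg_at(p2,whs2), pkg_at(p4,whs2), truck_at(t1,depot)}
  ∪ add   = {in(p1,t1), pkg_at(p2,whs2), pkg_at(p4,whs2), truck_at(t1,depot)}

== RESULT ==
["in(p1,t1)", "pkg_at(p2,whs2)", "pkg_at(p4,whs2)", "truck_at(t1,depot)"]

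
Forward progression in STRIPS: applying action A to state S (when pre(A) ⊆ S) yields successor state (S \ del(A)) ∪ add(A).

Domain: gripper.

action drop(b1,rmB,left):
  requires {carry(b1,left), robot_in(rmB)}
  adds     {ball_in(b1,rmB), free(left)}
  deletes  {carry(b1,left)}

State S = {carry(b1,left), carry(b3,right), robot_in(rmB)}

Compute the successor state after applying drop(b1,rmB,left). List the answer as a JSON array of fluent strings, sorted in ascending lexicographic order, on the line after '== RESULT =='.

Compute (S \ del) ∪ add:
  pre ⊆ S: {carry(b1,left), robot_in(rmB)} ⊆ S  — applicable
  S \ del = {carry(b3,right), robot_in(rmB)}
  ∪ add   = {ball_in(b1,rmB), carry(b3,right), free(left), robot_in(rmB)}

== RESULT ==
["ball_in(b1,rmB)", "carry(b3,right)", "free(left)", "robot_in(rmB)"]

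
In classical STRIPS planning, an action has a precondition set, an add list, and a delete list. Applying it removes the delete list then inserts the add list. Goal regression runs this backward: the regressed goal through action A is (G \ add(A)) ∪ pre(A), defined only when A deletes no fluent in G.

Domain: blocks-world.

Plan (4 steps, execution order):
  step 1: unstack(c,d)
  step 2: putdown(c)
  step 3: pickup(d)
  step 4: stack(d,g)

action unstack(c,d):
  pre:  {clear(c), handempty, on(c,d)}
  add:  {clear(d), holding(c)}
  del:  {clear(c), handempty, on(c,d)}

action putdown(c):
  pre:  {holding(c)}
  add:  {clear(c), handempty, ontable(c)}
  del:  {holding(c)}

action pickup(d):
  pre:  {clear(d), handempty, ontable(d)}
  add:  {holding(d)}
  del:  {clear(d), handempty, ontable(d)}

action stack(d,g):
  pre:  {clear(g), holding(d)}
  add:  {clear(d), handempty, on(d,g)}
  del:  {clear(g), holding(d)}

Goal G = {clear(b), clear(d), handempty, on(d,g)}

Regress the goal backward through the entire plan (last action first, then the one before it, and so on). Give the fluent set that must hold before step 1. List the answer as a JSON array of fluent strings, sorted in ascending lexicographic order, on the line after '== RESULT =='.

Work backward from the goal:
  through step 4 (stack(d,g)): drop {clear(d), handempty, on(d,g)}, keep {clear(b)}, require {clear(g), holding(d)}
    → {clear(b), clear(g), holding(d)}
  through step 3 (pickup(d)): drop {holding(d)}, keep {clear(b), clear(g)}, require {clear(d), handempty, ontable(d)}
    → {clear(b), clear(d), clear(g), handempty, ontable(d)}
  through step 2 (putdown(c)): drop {handempty}, keep {clear(b), clear(d), clear(g), ontable(d)}, require {holding(c)}
    → {clear(b), clear(d), clear(g), holding(c), ontable(d)}
  through step 1 (unstack(c,d)): drop {clear(d), holding(c)}, keep {clear(b), clear(g), ontable(d)}, require {clear(c), handempty, on(c,d)}
    → {clear(b), clear(c), clear(g), handempty, on(c,d), ontable(d)}

== RESULT ==
["clear(b)", "clear(c)", "clear(g)", "handempty", "on(c,d)", "ontable(d)"]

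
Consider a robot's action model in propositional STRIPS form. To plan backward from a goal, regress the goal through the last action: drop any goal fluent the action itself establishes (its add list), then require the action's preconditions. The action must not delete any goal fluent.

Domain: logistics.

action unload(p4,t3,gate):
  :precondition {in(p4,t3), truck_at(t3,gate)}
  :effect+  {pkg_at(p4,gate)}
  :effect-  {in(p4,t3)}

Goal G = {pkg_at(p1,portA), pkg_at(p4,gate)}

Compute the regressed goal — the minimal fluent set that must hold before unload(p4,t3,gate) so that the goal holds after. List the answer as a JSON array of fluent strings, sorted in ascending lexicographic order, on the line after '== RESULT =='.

Regress:
  G ∩ del = {}  (empty — regression defined)
  G \ add = {pkg_at(p1,portA), pkg_at(p4,gate)} \ {pkg_at(p4,gate)} = {pkg_at(p1,portA)}
  ∪ pre   = {pkg_at(p1,portA)} ∪ {in(p4,t3), truck_at(t3,gate)}
          = {in(p4,t3), pkg_at(p1,portA), truck_at(t3,gate)}

== RESULT ==
["in(p4,t3)", "pkg_at(p1,portA)", "truck_at(t3,gate)"]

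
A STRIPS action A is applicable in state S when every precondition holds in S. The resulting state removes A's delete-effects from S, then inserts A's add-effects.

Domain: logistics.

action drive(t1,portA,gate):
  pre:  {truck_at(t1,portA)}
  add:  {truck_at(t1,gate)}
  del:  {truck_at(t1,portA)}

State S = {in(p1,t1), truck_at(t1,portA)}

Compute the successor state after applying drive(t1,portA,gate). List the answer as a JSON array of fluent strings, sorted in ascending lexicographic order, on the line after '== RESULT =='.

Compute (S \ del) ∪ add:
  pre ⊆ S: {truck_at(t1,portA)} ⊆ S  — applicable
  S \ del = {in(p1,t1)}
  ∪ add   = {in(p1,t1), truck_at(t1,gate)}

== RESULT ==
["in(p1,t1)", "truck_at(t1,gate)"]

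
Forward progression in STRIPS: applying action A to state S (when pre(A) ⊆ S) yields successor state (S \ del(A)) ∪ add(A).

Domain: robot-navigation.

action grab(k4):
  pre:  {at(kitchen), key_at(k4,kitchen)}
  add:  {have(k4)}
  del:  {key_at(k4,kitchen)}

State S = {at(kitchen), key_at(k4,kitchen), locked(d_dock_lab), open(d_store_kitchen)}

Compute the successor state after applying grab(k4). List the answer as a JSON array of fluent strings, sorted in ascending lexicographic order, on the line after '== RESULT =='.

Compute (S \ del) ∪ add:
  pre ⊆ S: {at(kitchen), key_at(k4,kitchen)} ⊆ S  — applicable
  S \ del = {at(kitchen), locked(d_dock_lab), open(d_store_kitchen)}
  ∪ add   = {at(kitchen), have(k4), locked(d_dock_lab), open(d_store_kitchen)}

== RESULT ==
["at(kitchen)", "have(k4)", "locked(d_dock_lab)", "open(d_store_kitchen)"]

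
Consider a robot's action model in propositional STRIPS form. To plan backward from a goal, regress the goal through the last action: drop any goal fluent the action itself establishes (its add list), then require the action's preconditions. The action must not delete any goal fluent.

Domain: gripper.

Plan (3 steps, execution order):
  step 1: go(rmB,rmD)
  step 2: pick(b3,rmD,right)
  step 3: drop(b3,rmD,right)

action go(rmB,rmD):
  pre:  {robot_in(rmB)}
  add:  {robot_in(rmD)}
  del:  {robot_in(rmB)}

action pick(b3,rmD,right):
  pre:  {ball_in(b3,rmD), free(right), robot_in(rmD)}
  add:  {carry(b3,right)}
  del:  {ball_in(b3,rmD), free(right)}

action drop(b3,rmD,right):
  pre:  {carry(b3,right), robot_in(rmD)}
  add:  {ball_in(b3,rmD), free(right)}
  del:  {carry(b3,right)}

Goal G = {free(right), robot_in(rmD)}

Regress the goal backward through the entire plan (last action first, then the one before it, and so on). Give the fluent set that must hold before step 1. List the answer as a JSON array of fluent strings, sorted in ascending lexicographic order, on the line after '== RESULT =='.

Regress step by step:
  through step 3 (drop(b3,rmD,right)): drop {free(right)}, keep {robot_in(rmD)}, require {carry(b3,right), robot_in(rmD)}
    → {carry(b3,right), robot_in(rmD)}
  through step 2 (pick(b3,rmD,right)): drop {carry(b3,right)}, keep {robot_in(rmD)}, require {ball_in(b3,rmD), free(right), robot_in(rmD)}
    → {ball_in(b3,rmD), free(right), robot_in(rmD)}
  through step 1 (go(rmB,rmD)): drop {robot_in(rmD)}, keep {ball_in(b3,rmD), free(right)}, require {robot_in(rmB)}
    → {ball_in(b3,rmD), free(right), robot_in(rmB)}

== RESULT ==
["ball_in(b3,rmD)", "free(right)", "robot_in(rmB)"]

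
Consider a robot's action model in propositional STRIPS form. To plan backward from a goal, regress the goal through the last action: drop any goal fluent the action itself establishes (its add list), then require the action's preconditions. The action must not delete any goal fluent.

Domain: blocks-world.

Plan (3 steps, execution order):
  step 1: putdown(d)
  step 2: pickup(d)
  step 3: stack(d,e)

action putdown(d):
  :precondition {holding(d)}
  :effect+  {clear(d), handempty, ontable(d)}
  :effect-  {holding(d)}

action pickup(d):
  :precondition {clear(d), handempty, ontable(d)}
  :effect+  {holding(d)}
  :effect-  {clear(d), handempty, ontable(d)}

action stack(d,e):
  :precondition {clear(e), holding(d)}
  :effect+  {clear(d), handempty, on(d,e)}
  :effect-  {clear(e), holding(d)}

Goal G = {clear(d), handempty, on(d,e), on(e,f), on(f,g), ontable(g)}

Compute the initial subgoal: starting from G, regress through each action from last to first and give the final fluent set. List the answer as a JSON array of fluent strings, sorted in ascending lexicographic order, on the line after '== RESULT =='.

Work backward from the goal:
  through step 3 (stack(d,e)): drop {clear(d), handempty, on(d,e)}, keep {on(e,f), on(f,g), ontable(g)}, require {clear(e), holding(d)}
    → {clear(e), holding(d), on(e,f), on(f,g), ontable(g)}
  through step 2 (pickup(d)): drop {holding(d)}, keep {clear(e), on(e,f), on(f,g), ontable(g)}, require {clear(d), handempty, ontable(d)}
    → {clear(d), clear(e), handempty, on(e,f), on(f,g), ontable(d), ontable(g)}
  through step 1 (putdown(d)): drop {clear(d), handempty, ontable(d)}, keep {clear(e), on(e,f), on(f,g), ontable(g)}, require {holding(d)}
    → {clear(e), holding(d), on(e,f), on(f,g), ontable(g)}

== RESULT ==
["clear(e)", "holding(d)", "on(e,f)", "on(f,g)", "ontable(g)"]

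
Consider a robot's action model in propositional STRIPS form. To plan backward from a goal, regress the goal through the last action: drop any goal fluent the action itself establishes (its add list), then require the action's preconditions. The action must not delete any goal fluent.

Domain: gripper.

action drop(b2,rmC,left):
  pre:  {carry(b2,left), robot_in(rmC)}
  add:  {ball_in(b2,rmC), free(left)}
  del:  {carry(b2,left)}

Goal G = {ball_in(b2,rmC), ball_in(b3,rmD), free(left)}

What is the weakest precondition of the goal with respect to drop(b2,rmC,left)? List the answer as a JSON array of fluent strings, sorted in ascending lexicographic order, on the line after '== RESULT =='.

Regress:
  G ∩ del = {}  (empty — regression defined)
  G \ add = {ball_in(b2,rmC), ball_in(b3,rmD), free(left)} \ {ball_in(b2,rmC), free(left)} = {ball_in(b3,rmD)}
  ∪ pre   = {ball_in(b3,rmD)} ∪ {carry(b2,left), robot_in(rmC)}
          = {ball_in(b3,rmD), carry(b2,left), robot_in(rmC)}

== RESULT ==
["ball_in(b3,rmD)", "carry(b2,left)", "robot_in(rmC)"]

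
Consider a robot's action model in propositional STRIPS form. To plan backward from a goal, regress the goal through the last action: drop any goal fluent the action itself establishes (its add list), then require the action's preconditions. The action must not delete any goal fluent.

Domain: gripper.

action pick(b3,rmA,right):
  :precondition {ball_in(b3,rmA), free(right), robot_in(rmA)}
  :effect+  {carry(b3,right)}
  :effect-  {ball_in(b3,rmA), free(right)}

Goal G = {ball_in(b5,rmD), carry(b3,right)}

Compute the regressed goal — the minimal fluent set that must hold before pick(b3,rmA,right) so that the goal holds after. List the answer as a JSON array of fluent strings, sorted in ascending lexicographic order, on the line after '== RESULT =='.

Regress:
  G ∩ del = {}  (empty — regression defined)
  G \ add = {ball_in(b5,rmD), carry(b3,right)} \ {carry(b3,right)} = {ball_in(b5,rmD)}
  ∪ pre   = {ball_in(b5,rmD)} ∪ {ball_in(b3,rmA), free(right), robot_in(rmA)}
          = {ball_in(b3,rmA), ball_in(b5,rmD), free(right), robot_in(rmA)}

== RESULT ==
["ball_in(b3,rmA)", "ball_in(b5,rmD)", "free(right)", "robot_in(rmA)"]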